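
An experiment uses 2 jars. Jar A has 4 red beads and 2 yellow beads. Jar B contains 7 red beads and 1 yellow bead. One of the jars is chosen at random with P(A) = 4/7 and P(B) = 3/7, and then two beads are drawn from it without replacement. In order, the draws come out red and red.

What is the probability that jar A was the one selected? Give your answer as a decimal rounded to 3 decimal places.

The likelihood of the observed sequence under each hypothesis: P(data | jar A) = (4/6)(3/5) = 2/5; P(data | jar B) = (7/8)(6/7) = 3/4.
The prior-weighted likelihoods are 4/7 · 2/5 = 8/35, 3/7 · 3/4 = 9/28; these sum to 11/20.
Therefore the posterior P(jar A | data) = (8/35) / (11/20) = 32/77.

0.416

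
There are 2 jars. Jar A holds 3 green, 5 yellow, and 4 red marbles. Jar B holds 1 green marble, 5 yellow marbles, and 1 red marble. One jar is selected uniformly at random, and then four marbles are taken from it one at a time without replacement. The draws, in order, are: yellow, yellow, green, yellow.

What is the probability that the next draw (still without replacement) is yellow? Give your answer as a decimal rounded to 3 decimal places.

Compute the likelihood of the observed sequence for each case: P(data | jar A) = (5/12)(4/11)(3/10)(3/9) = 1/66; P(data | jar B) = (5/7)(4/6)(1/5)(3/4) = 1/14.
Weighting by the prior gives 1/2 · 1/66 = 1/132, 1/2 · 1/14 = 1/28; with total 10/231.
Normalising, the posterior is P(jar A | data) = 7/40, P(jar B | data) = 33/40.
Averaging over the posterior, P(yellow next | data) = (1/4)(7/40) + (2/3)(33/40) = 19/32.

0.594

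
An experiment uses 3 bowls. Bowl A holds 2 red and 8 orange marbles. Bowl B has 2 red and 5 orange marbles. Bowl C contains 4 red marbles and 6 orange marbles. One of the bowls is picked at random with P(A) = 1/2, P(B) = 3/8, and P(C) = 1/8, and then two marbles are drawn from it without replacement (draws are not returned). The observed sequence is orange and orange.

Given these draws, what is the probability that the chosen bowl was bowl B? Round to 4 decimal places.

Under each hypothesis, the probability of the observed sequence is: P(data | bowl A) = (8/10)(7/9) = 0.62222; P(data | bowl B) = (5/7)(4/6) = 0.47619; P(data | bowl C) = (6/10)(5/9) = 0.33333.
The prior-weighted likelihoods are 1/2 · 0.62222 = 0.31111, 3/8 · 0.47619 = 0.17857, 1/8 · 0.33333 = 0.041667; with total 0.53135.
So P(bowl B | data) = (0.17857) / (0.53135) = 0.33607.

0.3361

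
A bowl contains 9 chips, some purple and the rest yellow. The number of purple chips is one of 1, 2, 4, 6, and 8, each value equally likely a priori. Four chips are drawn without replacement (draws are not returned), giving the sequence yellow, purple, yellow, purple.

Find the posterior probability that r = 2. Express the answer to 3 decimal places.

For each hypothesis, P(data | H) works out to: P(data | r = 1) = (8/9)(1/8)(7/7)(0/6) = 0; P(data | r = 2) = (7/9)(2/8)(6/7)(1/6) = 1/36; P(data | r = 4) = (5/9)(4/8)(4/7)(3/6) = 5/63; P(data | r = 6) = (3/9)(6/8)(2/7)(5/6) = 5/84; P(data | r = 8) = (1/9)(8/8)(0/7) = 0.
Weighting by the prior gives 1/5 · 0 = 0, 1/5 · 1/36 = 1/180, 1/5 · 5/63 = 1/63, 1/5 · 5/84 = 1/84, 1/5 · 0 = 0; summing to 1/30.
So P(r = 2 | data) = (1/180) / (1/30) = 1/6.

0.167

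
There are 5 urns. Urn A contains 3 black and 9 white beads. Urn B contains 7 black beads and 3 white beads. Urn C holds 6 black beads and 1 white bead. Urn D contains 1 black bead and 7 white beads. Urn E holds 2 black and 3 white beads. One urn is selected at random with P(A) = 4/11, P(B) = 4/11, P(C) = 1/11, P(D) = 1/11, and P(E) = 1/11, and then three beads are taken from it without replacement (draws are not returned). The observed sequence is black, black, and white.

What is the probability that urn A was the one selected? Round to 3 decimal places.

0.148

Compute the likelihood of the observed sequence for each case: P(data | urn A) = (3/12)(2/11)(9/10) = 0.040909; P(data | urn B) = (7/10)(6/9)(3/8) = 0.175; P(data | urn C) = (6/7)(5/6)(1/5) = 0.14286; P(data | urn D) = (1/8)(0/7) = 0; P(data | urn E) = (2/5)(1/4)(3/3) = 0.1.
The prior-weighted likelihoods are 4/11 · 0.040909 = 0.014876, 4/11 · 0.175 = 0.063636, 1/11 · 0.14286 = 0.012987, 1/11 · 0 = 0, 1/11 · 0.1 = 0.0090909; summing to 0.10059.
By Bayes' rule, P(urn A | data) = (0.014876) / (0.10059) = 0.14789.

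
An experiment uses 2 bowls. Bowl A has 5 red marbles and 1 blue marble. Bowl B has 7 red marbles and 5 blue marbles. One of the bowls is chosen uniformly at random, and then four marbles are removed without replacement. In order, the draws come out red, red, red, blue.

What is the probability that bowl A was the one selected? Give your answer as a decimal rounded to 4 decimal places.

0.6535

The likelihood of the observed sequence under each hypothesis: P(data | bowl A) = (5/6)(4/5)(3/4)(1/3) = 1/6; P(data | bowl B) = (7/12)(6/11)(5/10)(5/9) = 35/396.
The prior-weighted likelihoods are 1/2 · 1/6 = 1/12, 1/2 · 35/396 = 35/792; summing to 101/792.
Hence P(bowl A | data) = (1/12) / (101/792) = 66/101.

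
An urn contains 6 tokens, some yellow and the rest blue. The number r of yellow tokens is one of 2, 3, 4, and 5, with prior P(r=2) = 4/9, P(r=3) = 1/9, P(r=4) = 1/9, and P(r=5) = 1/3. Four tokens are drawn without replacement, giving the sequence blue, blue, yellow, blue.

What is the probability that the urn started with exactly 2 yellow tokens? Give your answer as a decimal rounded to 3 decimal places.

The likelihood of the observed sequence under each hypothesis: P(data | r = 2) = (4/6)(3/5)(2/4)(2/3) = 2/15; P(data | r = 3) = (3/6)(2/5)(3/4)(1/3) = 1/20; P(data | r = 4) = (2/6)(1/5)(4/4)(0/3) = 0; P(data | r = 5) = (1/6)(0/5) = 0.
Multiplying each by its prior: 4/9 · 2/15 = 8/135, 1/9 · 1/20 = 1/180, 1/9 · 0 = 0, 1/3 · 0 = 0; summing to 7/108.
So P(r = 2 | data) = (8/135) / (7/108) = 32/35.

0.914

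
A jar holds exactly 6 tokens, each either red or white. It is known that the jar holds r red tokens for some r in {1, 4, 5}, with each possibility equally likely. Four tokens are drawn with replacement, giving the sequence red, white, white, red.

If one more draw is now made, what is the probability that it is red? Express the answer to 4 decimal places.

0.5936

The likelihood of the observed sequence under each hypothesis: P(data | r = 1) = (1/6)(5/6)(5/6)(1/6) = 0.01929; P(data | r = 4) = (4/6)(2/6)(2/6)(4/6) = 0.049383; P(data | r = 5) = (5/6)(1/6)(1/6)(5/6) = 0.01929.
Multiplying each by its prior: 1/3 · 0.01929 = 0.00643, 1/3 · 0.049383 = 0.016461, 1/3 · 0.01929 = 0.00643; these sum to 0.029321.
The posterior is then P(r = 1 | data) = 0.2193, P(r = 4 | data) = 0.5614, P(r = 5 | data) = 0.2193.
The predictive probability is P(red next | data) = (1/6)(0.2193) + (2/3)(0.5614) + (5/6)(0.2193) = 0.59357.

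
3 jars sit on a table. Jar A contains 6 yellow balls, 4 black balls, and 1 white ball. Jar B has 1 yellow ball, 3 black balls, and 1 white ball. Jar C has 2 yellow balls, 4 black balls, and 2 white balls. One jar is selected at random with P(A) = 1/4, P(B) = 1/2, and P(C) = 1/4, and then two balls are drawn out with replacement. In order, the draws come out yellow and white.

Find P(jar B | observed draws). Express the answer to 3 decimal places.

Compute the likelihood of the observed sequence for each case: P(data | jar A) = (6/11)(1/11) = 0.049587; P(data | jar B) = (1/5)(1/5) = 0.04; P(data | jar C) = (2/8)(2/8) = 0.0625.
The prior-weighted likelihoods are 1/4 · 0.049587 = 0.012397, 1/2 · 0.04 = 0.02, 1/4 · 0.0625 = 0.015625; summing to 0.048022.
By Bayes' rule, P(jar B | data) = (0.02) / (0.048022) = 0.41648.

0.416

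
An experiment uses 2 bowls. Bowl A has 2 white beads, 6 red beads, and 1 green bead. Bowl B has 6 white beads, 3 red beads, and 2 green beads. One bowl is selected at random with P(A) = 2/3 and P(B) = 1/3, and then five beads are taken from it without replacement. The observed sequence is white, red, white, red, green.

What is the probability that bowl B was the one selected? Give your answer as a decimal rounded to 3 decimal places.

Under each hypothesis, the probability of the observed sequence is: P(data | bowl A) = (2/9)(6/8)(1/7)(5/6)(1/5) = 0.0039683; P(data | bowl B) = (6/11)(3/10)(5/9)(2/8)(2/7) = 0.0064935.
Multiplying each by its prior: 2/3 · 0.0039683 = 0.0026455, 1/3 · 0.0064935 = 0.0021645; with total 0.00481.
By Bayes' rule, P(bowl B | data) = (0.0021645) / (0.00481) = 0.45.

0.450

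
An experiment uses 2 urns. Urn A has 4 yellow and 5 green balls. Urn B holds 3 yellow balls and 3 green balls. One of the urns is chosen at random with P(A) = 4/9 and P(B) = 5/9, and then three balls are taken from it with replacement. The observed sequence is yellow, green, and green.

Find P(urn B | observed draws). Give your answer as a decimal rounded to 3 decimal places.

Compute the likelihood of the observed sequence for each case: P(data | urn A) = (4/9)(5/9)(5/9) = 0.13717; P(data | urn B) = (3/6)(3/6)(3/6) = 0.125.
Weighting by the prior gives 4/9 · 0.13717 = 0.060966, 5/9 · 0.125 = 0.069444; summing to 0.13041.
So P(urn B | data) = (0.069444) / (0.13041) = 0.53251.

0.533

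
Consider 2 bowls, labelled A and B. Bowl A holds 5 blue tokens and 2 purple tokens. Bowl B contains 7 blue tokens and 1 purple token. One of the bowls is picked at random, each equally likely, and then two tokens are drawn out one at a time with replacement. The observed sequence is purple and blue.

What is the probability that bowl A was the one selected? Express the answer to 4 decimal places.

Compute the likelihood of the observed sequence for each case: P(data | bowl A) = (2/7)(5/7) = 0.20408; P(data | bowl B) = (1/8)(7/8) = 0.10938.
Weighting by the prior gives 1/2 · 0.20408 = 0.10204, 1/2 · 0.10938 = 0.054688; summing to 0.15673.
Hence P(bowl A | data) = (0.10204) / (0.15673) = 0.65107.

0.6511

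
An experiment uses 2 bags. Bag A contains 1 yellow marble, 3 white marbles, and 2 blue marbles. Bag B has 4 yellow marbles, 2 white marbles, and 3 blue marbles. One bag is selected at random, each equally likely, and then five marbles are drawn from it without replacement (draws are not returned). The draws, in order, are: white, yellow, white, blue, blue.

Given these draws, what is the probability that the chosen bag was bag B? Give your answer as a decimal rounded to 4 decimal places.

For each hypothesis, P(data | H) works out to: P(data | bag A) = (3/6)(1/5)(2/4)(2/3)(1/2) = 1/60; P(data | bag B) = (2/9)(4/8)(1/7)(3/6)(2/5) = 1/315.
The prior-weighted likelihoods are 1/2 · 1/60 = 1/120, 1/2 · 1/315 = 1/630; these sum to 5/504.
By Bayes' rule, P(bag B | data) = (1/630) / (5/504) = 4/25.

0.1600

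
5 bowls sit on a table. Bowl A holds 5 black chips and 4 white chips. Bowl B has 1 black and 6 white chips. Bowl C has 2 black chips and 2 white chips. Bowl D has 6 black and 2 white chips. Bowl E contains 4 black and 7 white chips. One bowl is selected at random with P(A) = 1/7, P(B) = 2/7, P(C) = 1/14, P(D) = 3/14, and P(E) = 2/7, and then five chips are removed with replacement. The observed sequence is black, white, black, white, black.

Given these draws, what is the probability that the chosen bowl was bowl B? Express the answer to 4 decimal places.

The likelihood of the observed sequence under each hypothesis: P(data | bowl A) = (5/9)(4/9)(5/9)(4/9)(5/9) = 0.03387; P(data | bowl B) = (1/7)(6/7)(1/7)(6/7)(1/7) = 0.002142; P(data | bowl C) = (2/4)(2/4)(2/4)(2/4)(2/4) = 0.03125; P(data | bowl D) = (6/8)(2/8)(6/8)(2/8)(6/8) = 0.026367; P(data | bowl E) = (4/11)(7/11)(4/11)(7/11)(4/11) = 0.019472.
Multiplying each by its prior: 1/7 · 0.03387 = 0.0048386, 2/7 · 0.002142 = 0.00061199, 1/14 · 0.03125 = 0.0022321, 3/14 · 0.026367 = 0.0056501, 2/7 · 0.019472 = 0.0055635; these sum to 0.018896.
Therefore the posterior P(bowl B | data) = (0.00061199) / (0.018896) = 0.032387.

0.0324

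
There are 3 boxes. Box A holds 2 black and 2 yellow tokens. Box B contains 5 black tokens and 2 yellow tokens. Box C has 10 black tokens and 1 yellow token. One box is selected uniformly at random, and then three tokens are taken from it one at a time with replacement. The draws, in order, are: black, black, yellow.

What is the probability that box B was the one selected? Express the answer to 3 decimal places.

For each hypothesis, P(data | H) works out to: P(data | box A) = (2/4)(2/4)(2/4) = 0.125; P(data | box B) = (5/7)(5/7)(2/7) = 0.14577; P(data | box C) = (10/11)(10/11)(1/11) = 0.075131.
The prior-weighted likelihoods are 1/3 · 0.125 = 0.041667, 1/3 · 0.14577 = 0.048591, 1/3 · 0.075131 = 0.025044; these sum to 0.1153.
Hence P(box B | data) = (0.048591) / (0.1153) = 0.42142.

0.421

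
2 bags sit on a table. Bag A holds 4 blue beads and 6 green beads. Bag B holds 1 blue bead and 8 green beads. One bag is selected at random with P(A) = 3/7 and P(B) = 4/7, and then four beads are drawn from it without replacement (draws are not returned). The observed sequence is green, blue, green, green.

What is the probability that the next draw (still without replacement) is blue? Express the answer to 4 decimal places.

0.1957

The likelihood of the observed sequence under each hypothesis: P(data | bag A) = (6/10)(4/9)(5/8)(4/7) = 2/21; P(data | bag B) = (8/9)(1/8)(7/7)(6/6) = 1/9.
The prior-weighted likelihoods are 3/7 · 2/21 = 2/49, 4/7 · 1/9 = 4/63; with total 46/441.
Dividing through by the total gives posterior P(bag A | data) = 9/23, P(bag B | data) = 14/23.
So P(blue next | data) = Σ P(blue next | H) P(H | data) = (1/2)(9/23) + (0)(14/23) = 9/46.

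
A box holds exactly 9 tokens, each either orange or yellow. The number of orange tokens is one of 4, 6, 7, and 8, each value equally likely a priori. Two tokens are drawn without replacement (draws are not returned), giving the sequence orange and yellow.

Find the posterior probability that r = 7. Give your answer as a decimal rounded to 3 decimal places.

The likelihood of the observed sequence under each hypothesis: P(data | r = 4) = (4/9)(5/8) = 5/18; P(data | r = 6) = (6/9)(3/8) = 1/4; P(data | r = 7) = (7/9)(2/8) = 7/36; P(data | r = 8) = (8/9)(1/8) = 1/9.
Multiplying each by its prior: 1/4 · 5/18 = 5/72, 1/4 · 1/4 = 1/16, 1/4 · 7/36 = 7/144, 1/4 · 1/9 = 1/36; with total 5/24.
By Bayes' rule, P(r = 7 | data) = (7/144) / (5/24) = 7/30.

0.233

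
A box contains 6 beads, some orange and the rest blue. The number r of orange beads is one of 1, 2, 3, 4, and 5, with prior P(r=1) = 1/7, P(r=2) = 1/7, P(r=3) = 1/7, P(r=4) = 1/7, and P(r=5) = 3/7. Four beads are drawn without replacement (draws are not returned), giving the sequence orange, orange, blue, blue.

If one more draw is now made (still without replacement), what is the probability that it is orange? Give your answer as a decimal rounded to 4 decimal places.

0.5000

The likelihood of the observed sequence under each hypothesis: P(data | r = 1) = (1/6)(0/5) = 0; P(data | r = 2) = (2/6)(1/5)(4/4)(3/3) = 1/15; P(data | r = 3) = (3/6)(2/5)(3/4)(2/3) = 1/10; P(data | r = 4) = (4/6)(3/5)(2/4)(1/3) = 1/15; P(data | r = 5) = (5/6)(4/5)(1/4)(0/3) = 0.
The prior-weighted likelihoods are 1/7 · 0 = 0, 1/7 · 1/15 = 1/105, 1/7 · 1/10 = 1/70, 1/7 · 1/15 = 1/105, 3/7 · 0 = 0; with total 1/30.
The posterior is then P(r = 1 | data) = 0, P(r = 2 | data) = 2/7, P(r = 3 | data) = 3/7, P(r = 4 | data) = 2/7, P(r = 5 | data) = 0.
Averaging over the posterior, P(orange next | data) = (0)(2/7) + (1/2)(3/7) + (1)(2/7) = 1/2.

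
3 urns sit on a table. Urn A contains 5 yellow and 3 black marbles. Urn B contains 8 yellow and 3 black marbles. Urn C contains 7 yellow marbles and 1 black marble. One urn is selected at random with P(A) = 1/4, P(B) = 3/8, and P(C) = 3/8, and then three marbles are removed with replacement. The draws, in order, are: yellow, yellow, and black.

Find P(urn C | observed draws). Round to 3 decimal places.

Under each hypothesis, the probability of the observed sequence is: P(data | urn A) = (5/8)(5/8)(3/8) = 0.14648; P(data | urn B) = (8/11)(8/11)(3/11) = 0.14425; P(data | urn C) = (7/8)(7/8)(1/8) = 0.095703.
Multiplying each by its prior: 1/4 · 0.14648 = 0.036621, 3/8 · 0.14425 = 0.054095, 3/8 · 0.095703 = 0.035889; these sum to 0.1266.
Hence P(urn C | data) = (0.035889) / (0.1266) = 0.28347.

0.283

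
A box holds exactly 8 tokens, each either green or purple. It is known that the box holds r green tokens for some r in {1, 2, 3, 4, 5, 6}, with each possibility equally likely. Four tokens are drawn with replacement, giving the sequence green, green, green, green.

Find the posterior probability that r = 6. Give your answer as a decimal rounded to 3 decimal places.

Compute the likelihood of the observed sequence for each case: P(data | r = 1) = (1/8)(1/8)(1/8)(1/8) = 0.00024414; P(data | r = 2) = (2/8)(2/8)(2/8)(2/8) = 0.0039062; P(data | r = 3) = (3/8)(3/8)(3/8)(3/8) = 0.019775; P(data | r = 4) = (4/8)(4/8)(4/8)(4/8) = 0.0625; P(data | r = 5) = (5/8)(5/8)(5/8)(5/8) = 0.15259; P(data | r = 6) = (6/8)(6/8)(6/8)(6/8) = 0.31641.
Multiplying each by its prior: 1/6 · 0.00024414 = 4.069e-05, 1/6 · 0.0039062 = 0.00065104, 1/6 · 0.019775 = 0.0032959, 1/6 · 0.0625 = 0.010417, 1/6 · 0.15259 = 0.025431, 1/6 · 0.31641 = 0.052734; these sum to 0.09257.
So P(r = 6 | data) = (0.052734) / (0.09257) = 0.56967.

0.570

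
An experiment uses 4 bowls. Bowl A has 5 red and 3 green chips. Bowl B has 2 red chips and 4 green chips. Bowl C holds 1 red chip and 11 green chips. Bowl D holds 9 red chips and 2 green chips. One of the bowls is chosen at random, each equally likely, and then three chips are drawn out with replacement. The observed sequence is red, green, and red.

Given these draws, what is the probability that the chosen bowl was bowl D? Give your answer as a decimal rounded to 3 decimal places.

0.349

For each hypothesis, P(data | H) works out to: P(data | bowl A) = (5/8)(3/8)(5/8) = 0.14648; P(data | bowl B) = (2/6)(4/6)(2/6) = 0.074074; P(data | bowl C) = (1/12)(11/12)(1/12) = 0.0063657; P(data | bowl D) = (9/11)(2/11)(9/11) = 0.12171.
Weighting by the prior gives 1/4 · 0.14648 = 0.036621, 1/4 · 0.074074 = 0.018519, 1/4 · 0.0063657 = 0.0015914, 1/4 · 0.12171 = 0.030428; with total 0.087159.
By Bayes' rule, P(bowl D | data) = (0.030428) / (0.087159) = 0.34911.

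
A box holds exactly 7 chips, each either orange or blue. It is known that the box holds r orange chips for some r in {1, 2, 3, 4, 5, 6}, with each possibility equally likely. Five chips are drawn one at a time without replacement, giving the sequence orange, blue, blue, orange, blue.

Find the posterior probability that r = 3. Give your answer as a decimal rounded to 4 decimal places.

Under each hypothesis, the probability of the observed sequence is: P(data | r = 1) = (1/7)(6/6)(5/5)(0/4) = 0; P(data | r = 2) = (2/7)(5/6)(4/5)(1/4)(3/3) = 1/21; P(data | r = 3) = (3/7)(4/6)(3/5)(2/4)(2/3) = 2/35; P(data | r = 4) = (4/7)(3/6)(2/5)(3/4)(1/3) = 1/35; P(data | r = 5) = (5/7)(2/6)(1/5)(4/4)(0/3) = 0; P(data | r = 6) = (6/7)(1/6)(0/5) = 0.
Multiplying each by its prior: 1/6 · 0 = 0, 1/6 · 1/21 = 1/126, 1/6 · 2/35 = 1/105, 1/6 · 1/35 = 1/210, 1/6 · 0 = 0, 1/6 · 0 = 0; these sum to 1/45.
By Bayes' rule, P(r = 3 | data) = (1/105) / (1/45) = 3/7.

0.4286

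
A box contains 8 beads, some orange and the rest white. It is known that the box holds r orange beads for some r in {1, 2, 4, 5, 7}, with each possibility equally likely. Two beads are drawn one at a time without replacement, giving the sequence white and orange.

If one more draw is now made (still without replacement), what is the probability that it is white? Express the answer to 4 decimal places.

0.5263

Compute the likelihood of the observed sequence for each case: P(data | r = 1) = (7/8)(1/7) = 1/8; P(data | r = 2) = (6/8)(2/7) = 3/14; P(data | r = 4) = (4/8)(4/7) = 2/7; P(data | r = 5) = (3/8)(5/7) = 15/56; P(data | r = 7) = (1/8)(7/7) = 1/8.
The prior-weighted likelihoods are 1/5 · 1/8 = 1/40, 1/5 · 3/14 = 3/70, 1/5 · 2/7 = 2/35, 1/5 · 15/56 = 3/56, 1/5 · 1/8 = 1/40; summing to 57/280.
Normalising, the posterior is P(r = 1 | data) = 7/57, P(r = 2 | data) = 4/19, P(r = 4 | data) = 16/57, P(r = 5 | data) = 5/19, P(r = 7 | data) = 7/57.
The predictive probability is P(white next | data) = (1)(7/57) + (5/6)(4/19) + (1/2)(16/57) + (1/3)(5/19) + (0)(7/57) = 10/19.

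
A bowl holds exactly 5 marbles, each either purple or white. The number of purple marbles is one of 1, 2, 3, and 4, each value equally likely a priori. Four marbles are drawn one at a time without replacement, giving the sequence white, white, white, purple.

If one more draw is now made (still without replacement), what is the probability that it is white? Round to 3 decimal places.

The likelihood of the observed sequence under each hypothesis: P(data | r = 1) = (4/5)(3/4)(2/3)(1/2) = 1/5; P(data | r = 2) = (3/5)(2/4)(1/3)(2/2) = 1/10; P(data | r = 3) = (2/5)(1/4)(0/3) = 0; P(data | r = 4) = (1/5)(0/4) = 0.
Multiplying each by its prior: 1/4 · 1/5 = 1/20, 1/4 · 1/10 = 1/40, 1/4 · 0 = 0, 1/4 · 0 = 0; these sum to 3/40.
The posterior is then P(r = 1 | data) = 2/3, P(r = 2 | data) = 1/3, P(r = 3 | data) = 0, P(r = 4 | data) = 0.
Averaging over the posterior, P(white next | data) = (1)(2/3) + (0)(1/3) = 2/3.

0.667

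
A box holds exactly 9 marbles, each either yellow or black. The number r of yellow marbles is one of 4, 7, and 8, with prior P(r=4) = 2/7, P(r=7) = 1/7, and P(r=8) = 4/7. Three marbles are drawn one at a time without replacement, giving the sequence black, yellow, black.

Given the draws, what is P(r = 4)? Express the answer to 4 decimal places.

0.9195

The likelihood of the observed sequence under each hypothesis: P(data | r = 4) = (5/9)(4/8)(4/7) = 10/63; P(data | r = 7) = (2/9)(7/8)(1/7) = 1/36; P(data | r = 8) = (1/9)(8/8)(0/7) = 0.
Weighting by the prior gives 2/7 · 10/63 = 20/441, 1/7 · 1/36 = 1/252, 4/7 · 0 = 0; summing to 29/588.
So P(r = 4 | data) = (20/441) / (29/588) = 80/87.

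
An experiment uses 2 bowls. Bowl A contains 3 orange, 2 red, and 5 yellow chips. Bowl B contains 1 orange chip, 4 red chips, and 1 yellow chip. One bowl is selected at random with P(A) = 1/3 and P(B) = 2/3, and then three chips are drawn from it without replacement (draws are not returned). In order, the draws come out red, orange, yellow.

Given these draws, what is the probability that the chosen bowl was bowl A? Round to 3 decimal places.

Under each hypothesis, the probability of the observed sequence is: P(data | bowl A) = (2/10)(3/9)(5/8) = 1/24; P(data | bowl B) = (4/6)(1/5)(1/4) = 1/30.
Weighting by the prior gives 1/3 · 1/24 = 1/72, 2/3 · 1/30 = 1/45; summing to 13/360.
Hence P(bowl A | data) = (1/72) / (13/360) = 5/13.

0.385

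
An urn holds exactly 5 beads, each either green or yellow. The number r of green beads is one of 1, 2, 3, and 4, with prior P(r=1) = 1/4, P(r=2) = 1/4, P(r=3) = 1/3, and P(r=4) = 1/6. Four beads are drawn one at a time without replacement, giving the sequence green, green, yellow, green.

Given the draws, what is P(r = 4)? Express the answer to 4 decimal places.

The likelihood of the observed sequence under each hypothesis: P(data | r = 1) = (1/5)(0/4) = 0; P(data | r = 2) = (2/5)(1/4)(3/3)(0/2) = 0; P(data | r = 3) = (3/5)(2/4)(2/3)(1/2) = 1/10; P(data | r = 4) = (4/5)(3/4)(1/3)(2/2) = 1/5.
Weighting by the prior gives 1/4 · 0 = 0, 1/4 · 0 = 0, 1/3 · 1/10 = 1/30, 1/6 · 1/5 = 1/30; with total 1/15.
Therefore the posterior P(r = 4 | data) = (1/30) / (1/15) = 1/2.

0.5000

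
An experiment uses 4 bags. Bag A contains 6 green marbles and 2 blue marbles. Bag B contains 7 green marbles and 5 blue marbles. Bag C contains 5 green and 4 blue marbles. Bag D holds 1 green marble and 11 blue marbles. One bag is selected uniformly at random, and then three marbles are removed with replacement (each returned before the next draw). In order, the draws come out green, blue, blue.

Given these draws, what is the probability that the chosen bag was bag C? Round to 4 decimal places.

For each hypothesis, P(data | H) works out to: P(data | bag A) = (6/8)(2/8)(2/8) = 0.046875; P(data | bag B) = (7/12)(5/12)(5/12) = 0.10127; P(data | bag C) = (5/9)(4/9)(4/9) = 0.10974; P(data | bag D) = (1/12)(11/12)(11/12) = 0.070023.
Multiplying each by its prior: 1/4 · 0.046875 = 0.011719, 1/4 · 0.10127 = 0.025318, 1/4 · 0.10974 = 0.027435, 1/4 · 0.070023 = 0.017506; these sum to 0.081978.
By Bayes' rule, P(bag C | data) = (0.027435) / (0.081978) = 0.33466.

0.3347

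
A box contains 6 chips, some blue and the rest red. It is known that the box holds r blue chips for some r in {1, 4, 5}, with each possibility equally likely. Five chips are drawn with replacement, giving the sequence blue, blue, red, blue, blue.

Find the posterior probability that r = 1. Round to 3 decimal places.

0.004

The likelihood of the observed sequence under each hypothesis: P(data | r = 1) = (1/6)(1/6)(5/6)(1/6)(1/6) = 0.000643; P(data | r = 4) = (4/6)(4/6)(2/6)(4/6)(4/6) = 0.065844; P(data | r = 5) = (5/6)(5/6)(1/6)(5/6)(5/6) = 0.080376.
Weighting by the prior gives 1/3 · 0.000643 = 0.00021433, 1/3 · 0.065844 = 0.021948, 1/3 · 0.080376 = 0.026792; summing to 0.048954.
By Bayes' rule, P(r = 1 | data) = (0.00021433) / (0.048954) = 0.0043783.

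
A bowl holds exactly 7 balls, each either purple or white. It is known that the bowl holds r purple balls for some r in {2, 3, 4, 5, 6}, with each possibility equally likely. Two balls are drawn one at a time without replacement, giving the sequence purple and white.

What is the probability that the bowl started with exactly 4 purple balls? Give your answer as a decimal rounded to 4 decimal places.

0.2400

Under each hypothesis, the probability of the observed sequence is: P(data | r = 2) = (2/7)(5/6) = 5/21; P(data | r = 3) = (3/7)(4/6) = 2/7; P(data | r = 4) = (4/7)(3/6) = 2/7; P(data | r = 5) = (5/7)(2/6) = 5/21; P(data | r = 6) = (6/7)(1/6) = 1/7.
Weighting by the prior gives 1/5 · 5/21 = 1/21, 1/5 · 2/7 = 2/35, 1/5 · 2/7 = 2/35, 1/5 · 5/21 = 1/21, 1/5 · 1/7 = 1/35; these sum to 5/21.
So P(r = 4 | data) = (2/35) / (5/21) = 6/25.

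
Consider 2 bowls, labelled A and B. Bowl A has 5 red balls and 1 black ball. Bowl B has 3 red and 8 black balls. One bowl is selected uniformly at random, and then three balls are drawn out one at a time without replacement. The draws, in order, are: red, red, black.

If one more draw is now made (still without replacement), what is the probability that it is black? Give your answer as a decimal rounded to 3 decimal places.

Compute the likelihood of the observed sequence for each case: P(data | bowl A) = (5/6)(4/5)(1/4) = 1/6; P(data | bowl B) = (3/11)(2/10)(8/9) = 8/165.
Weighting by the prior gives 1/2 · 1/6 = 1/12, 1/2 · 8/165 = 4/165; with total 71/660.
Normalising, the posterior is P(bowl A | data) = 55/71, P(bowl B | data) = 16/71.
Averaging over the posterior, P(black next | data) = (0)(55/71) + (7/8)(16/71) = 14/71.

0.197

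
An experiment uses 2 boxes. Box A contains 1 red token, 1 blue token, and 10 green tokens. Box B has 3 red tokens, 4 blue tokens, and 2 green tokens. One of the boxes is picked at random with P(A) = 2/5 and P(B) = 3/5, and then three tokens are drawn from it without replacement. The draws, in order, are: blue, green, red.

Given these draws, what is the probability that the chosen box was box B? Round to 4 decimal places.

0.9041

Under each hypothesis, the probability of the observed sequence is: P(data | box A) = (1/12)(10/11)(1/10) = 0.0075758; P(data | box B) = (4/9)(2/8)(3/7) = 0.047619.
Weighting by the prior gives 2/5 · 0.0075758 = 0.0030303, 3/5 · 0.047619 = 0.028571; these sum to 0.031602.
So P(box B | data) = (0.028571) / (0.031602) = 0.90411.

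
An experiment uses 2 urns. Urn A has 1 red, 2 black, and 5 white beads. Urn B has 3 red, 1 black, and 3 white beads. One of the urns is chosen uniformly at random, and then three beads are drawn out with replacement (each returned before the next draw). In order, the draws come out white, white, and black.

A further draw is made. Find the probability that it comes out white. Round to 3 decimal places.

Under each hypothesis, the probability of the observed sequence is: P(data | urn A) = (5/8)(5/8)(2/8) = 0.097656; P(data | urn B) = (3/7)(3/7)(1/7) = 0.026239.
Weighting by the prior gives 1/2 · 0.097656 = 0.048828, 1/2 · 0.026239 = 0.01312; with total 0.061948.
Normalising, the posterior is P(urn A | data) = 0.78822, P(urn B | data) = 0.21178.
Averaging over the posterior, P(white next | data) = (5/8)(0.78822) + (3/7)(0.21178) = 0.5834.

0.583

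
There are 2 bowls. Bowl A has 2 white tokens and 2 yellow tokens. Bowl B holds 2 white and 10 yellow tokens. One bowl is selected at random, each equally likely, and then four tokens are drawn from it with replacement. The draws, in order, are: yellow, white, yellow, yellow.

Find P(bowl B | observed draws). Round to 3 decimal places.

0.607

Under each hypothesis, the probability of the observed sequence is: P(data | bowl A) = (2/4)(2/4)(2/4)(2/4) = 0.0625; P(data | bowl B) = (10/12)(2/12)(10/12)(10/12) = 0.096451.
Weighting by the prior gives 1/2 · 0.0625 = 0.03125, 1/2 · 0.096451 = 0.048225; summing to 0.079475.
Hence P(bowl B | data) = (0.048225) / (0.079475) = 0.6068.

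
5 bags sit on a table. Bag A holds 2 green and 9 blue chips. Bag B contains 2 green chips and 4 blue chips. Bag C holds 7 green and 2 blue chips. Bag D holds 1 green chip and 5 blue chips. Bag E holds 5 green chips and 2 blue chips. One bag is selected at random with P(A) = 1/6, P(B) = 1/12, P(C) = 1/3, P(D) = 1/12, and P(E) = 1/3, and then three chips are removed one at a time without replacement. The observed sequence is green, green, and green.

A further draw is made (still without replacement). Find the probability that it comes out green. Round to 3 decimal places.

Under each hypothesis, the probability of the observed sequence is: P(data | bag A) = (2/11)(1/10)(0/9) = 0; P(data | bag B) = (2/6)(1/5)(0/4) = 0; P(data | bag C) = (7/9)(6/8)(5/7) = 5/12; P(data | bag D) = (1/6)(0/5) = 0; P(data | bag E) = (5/7)(4/6)(3/5) = 2/7.
Weighting by the prior gives 1/6 · 0 = 0, 1/12 · 0 = 0, 1/3 · 5/12 = 5/36, 1/12 · 0 = 0, 1/3 · 2/7 = 2/21; with total 59/252.
Normalising, the posterior is P(bag A | data) = 0, P(bag B | data) = 0, P(bag C | data) = 35/59, P(bag D | data) = 0, P(bag E | data) = 24/59.
The predictive probability is P(green next | data) = (2/3)(35/59) + (1/2)(24/59) = 106/177.

0.599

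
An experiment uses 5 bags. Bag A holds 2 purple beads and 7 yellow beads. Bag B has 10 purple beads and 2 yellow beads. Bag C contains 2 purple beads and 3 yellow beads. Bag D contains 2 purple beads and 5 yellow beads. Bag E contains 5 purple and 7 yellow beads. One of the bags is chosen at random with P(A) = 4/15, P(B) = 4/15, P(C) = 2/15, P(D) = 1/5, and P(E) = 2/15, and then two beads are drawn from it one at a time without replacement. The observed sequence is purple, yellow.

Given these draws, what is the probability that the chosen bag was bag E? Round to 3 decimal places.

The likelihood of the observed sequence under each hypothesis: P(data | bag A) = (2/9)(7/8) = 0.19444; P(data | bag B) = (10/12)(2/11) = 0.15152; P(data | bag C) = (2/5)(3/4) = 0.3; P(data | bag D) = (2/7)(5/6) = 0.2381; P(data | bag E) = (5/12)(7/11) = 0.26515.
Weighting by the prior gives 4/15 · 0.19444 = 0.051852, 4/15 · 0.15152 = 0.040404, 2/15 · 0.3 = 0.04, 1/5 · 0.2381 = 0.047619, 2/15 · 0.26515 = 0.035354; summing to 0.21523.
Therefore the posterior P(bag E | data) = (0.035354) / (0.21523) = 0.16426.

0.164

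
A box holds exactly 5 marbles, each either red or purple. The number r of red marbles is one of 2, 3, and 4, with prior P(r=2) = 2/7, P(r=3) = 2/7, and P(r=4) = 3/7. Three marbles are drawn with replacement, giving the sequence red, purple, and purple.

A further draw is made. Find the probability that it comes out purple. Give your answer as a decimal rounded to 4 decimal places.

Under each hypothesis, the probability of the observed sequence is: P(data | r = 2) = (2/5)(3/5)(3/5) = 18/125; P(data | r = 3) = (3/5)(2/5)(2/5) = 12/125; P(data | r = 4) = (4/5)(1/5)(1/5) = 4/125.
Weighting by the prior gives 2/7 · 18/125 = 36/875, 2/7 · 12/125 = 24/875, 3/7 · 4/125 = 12/875; these sum to 72/875.
Dividing through by the total gives posterior P(r = 2 | data) = 1/2, P(r = 3 | data) = 1/3, P(r = 4 | data) = 1/6.
So P(purple next | data) = Σ P(purple next | H) P(H | data) = (3/5)(1/2) + (2/5)(1/3) + (1/5)(1/6) = 7/15.

0.4667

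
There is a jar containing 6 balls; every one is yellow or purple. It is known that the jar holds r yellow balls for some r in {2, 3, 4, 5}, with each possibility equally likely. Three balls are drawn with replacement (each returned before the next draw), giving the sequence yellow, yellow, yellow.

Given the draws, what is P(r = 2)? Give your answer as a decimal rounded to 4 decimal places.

For each hypothesis, P(data | H) works out to: P(data | r = 2) = (2/6)(2/6)(2/6) = 1/27; P(data | r = 3) = (3/6)(3/6)(3/6) = 1/8; P(data | r = 4) = (4/6)(4/6)(4/6) = 8/27; P(data | r = 5) = (5/6)(5/6)(5/6) = 125/216.
Multiplying each by its prior: 1/4 · 1/27 = 1/108, 1/4 · 1/8 = 1/32, 1/4 · 8/27 = 2/27, 1/4 · 125/216 = 125/864; these sum to 7/27.
Therefore the posterior P(r = 2 | data) = (1/108) / (7/27) = 1/28.

0.0357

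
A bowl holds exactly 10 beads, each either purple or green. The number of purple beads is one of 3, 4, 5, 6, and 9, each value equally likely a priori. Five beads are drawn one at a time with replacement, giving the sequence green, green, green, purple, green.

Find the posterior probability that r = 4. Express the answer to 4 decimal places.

0.3039

Under each hypothesis, the probability of the observed sequence is: P(data | r = 3) = (7/10)(7/10)(7/10)(3/10)(7/10) = 0.07203; P(data | r = 4) = (6/10)(6/10)(6/10)(4/10)(6/10) = 0.05184; P(data | r = 5) = (5/10)(5/10)(5/10)(5/10)(5/10) = 0.03125; P(data | r = 6) = (4/10)(4/10)(4/10)(6/10)(4/10) = 0.01536; P(data | r = 9) = (1/10)(1/10)(1/10)(9/10)(1/10) = 9e-05.
Weighting by the prior gives 1/5 · 0.07203 = 0.014406, 1/5 · 0.05184 = 0.010368, 1/5 · 0.03125 = 0.00625, 1/5 · 0.01536 = 0.003072, 1/5 · 9e-05 = 1.8e-05; these sum to 0.034114.
So P(r = 4 | data) = (0.010368) / (0.034114) = 0.30392.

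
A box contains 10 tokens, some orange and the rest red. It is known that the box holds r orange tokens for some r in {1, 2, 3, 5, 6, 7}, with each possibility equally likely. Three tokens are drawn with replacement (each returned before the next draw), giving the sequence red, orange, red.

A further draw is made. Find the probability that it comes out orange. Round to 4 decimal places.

The likelihood of the observed sequence under each hypothesis: P(data | r = 1) = (9/10)(1/10)(9/10) = 0.081; P(data | r = 2) = (8/10)(2/10)(8/10) = 0.128; P(data | r = 3) = (7/10)(3/10)(7/10) = 0.147; P(data | r = 5) = (5/10)(5/10)(5/10) = 0.125; P(data | r = 6) = (4/10)(6/10)(4/10) = 0.096; P(data | r = 7) = (3/10)(7/10)(3/10) = 0.063.
Weighting by the prior gives 1/6 · 0.081 = 0.0135, 1/6 · 0.128 = 0.021333, 1/6 · 0.147 = 0.0245, 1/6 · 0.125 = 0.020833, 1/6 · 0.096 = 0.016, 1/6 · 0.063 = 0.0105; with total 0.10667.
Normalising, the posterior is P(r = 1 | data) = 0.12656, P(r = 2 | data) = 0.2, P(r = 3 | data) = 0.22969, P(r = 5 | data) = 0.19531, P(r = 6 | data) = 0.15, P(r = 7 | data) = 0.098437.
So P(orange next | data) = Σ P(orange next | H) P(H | data) = (1/10)(0.12656) + (1/5)(0.2) + (3/10)(0.22969) + (1/2)(0.19531) + (3/5)(0.15) + (7/10)(0.098437) = 0.37812.

0.3781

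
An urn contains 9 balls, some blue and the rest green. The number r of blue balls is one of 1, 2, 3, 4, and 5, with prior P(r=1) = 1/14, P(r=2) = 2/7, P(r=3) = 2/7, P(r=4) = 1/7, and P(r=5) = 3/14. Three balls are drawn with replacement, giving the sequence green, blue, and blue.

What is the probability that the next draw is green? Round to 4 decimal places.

Under each hypothesis, the probability of the observed sequence is: P(data | r = 1) = (8/9)(1/9)(1/9) = 0.010974; P(data | r = 2) = (7/9)(2/9)(2/9) = 0.038409; P(data | r = 3) = (6/9)(3/9)(3/9) = 0.074074; P(data | r = 4) = (5/9)(4/9)(4/9) = 0.10974; P(data | r = 5) = (4/9)(5/9)(5/9) = 0.13717.
Multiplying each by its prior: 1/14 · 0.010974 = 0.00078385, 2/7 · 0.038409 = 0.010974, 2/7 · 0.074074 = 0.021164, 1/7 · 0.10974 = 0.015677, 3/14 · 0.13717 = 0.029394; with total 0.077993.
The posterior is then P(r = 1 | data) = 0.01005, P(r = 2 | data) = 0.1407, P(r = 3 | data) = 0.27136, P(r = 4 | data) = 0.20101, P(r = 5 | data) = 0.37688.
So P(green next | data) = Σ P(green next | H) P(H | data) = (8/9)(0.01005) + (7/9)(0.1407) + (2/3)(0.27136) + (5/9)(0.20101) + (4/9)(0.37688) = 0.57845.

0.5784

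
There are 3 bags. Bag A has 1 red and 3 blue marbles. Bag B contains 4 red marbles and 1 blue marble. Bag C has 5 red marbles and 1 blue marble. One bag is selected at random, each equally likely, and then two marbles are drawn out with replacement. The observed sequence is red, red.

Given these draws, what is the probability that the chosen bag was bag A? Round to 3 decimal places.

0.045

For each hypothesis, P(data | H) works out to: P(data | bag A) = (1/4)(1/4) = 0.0625; P(data | bag B) = (4/5)(4/5) = 0.64; P(data | bag C) = (5/6)(5/6) = 0.69444.
The prior-weighted likelihoods are 1/3 · 0.0625 = 0.020833, 1/3 · 0.64 = 0.21333, 1/3 · 0.69444 = 0.23148; with total 0.46565.
By Bayes' rule, P(bag A | data) = (0.020833) / (0.46565) = 0.044741.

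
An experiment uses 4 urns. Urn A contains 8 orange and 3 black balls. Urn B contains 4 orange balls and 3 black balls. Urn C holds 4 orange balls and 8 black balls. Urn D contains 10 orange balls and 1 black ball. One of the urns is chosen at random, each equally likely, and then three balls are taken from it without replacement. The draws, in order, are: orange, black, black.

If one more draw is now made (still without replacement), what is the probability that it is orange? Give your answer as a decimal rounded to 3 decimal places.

Compute the likelihood of the observed sequence for each case: P(data | urn A) = (8/11)(3/10)(2/9) = 8/165; P(data | urn B) = (4/7)(3/6)(2/5) = 4/35; P(data | urn C) = (4/12)(8/11)(7/10) = 28/165; P(data | urn D) = (10/11)(1/10)(0/9) = 0.
The prior-weighted likelihoods are 1/4 · 8/165 = 2/165, 1/4 · 4/35 = 1/35, 1/4 · 28/165 = 7/165, 1/4 · 0 = 0; summing to 32/385.
The posterior is then P(urn A | data) = 7/48, P(urn B | data) = 11/32, P(urn C | data) = 49/96, P(urn D | data) = 0.
Averaging over the posterior, P(orange next | data) = (7/8)(7/48) + (3/4)(11/32) + (1/3)(49/96) = 5/9.

0.556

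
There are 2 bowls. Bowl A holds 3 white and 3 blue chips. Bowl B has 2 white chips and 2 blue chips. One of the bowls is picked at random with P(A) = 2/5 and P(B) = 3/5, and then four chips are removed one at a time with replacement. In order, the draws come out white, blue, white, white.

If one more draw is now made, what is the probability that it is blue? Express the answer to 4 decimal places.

0.5000

Compute the likelihood of the observed sequence for each case: P(data | bowl A) = (3/6)(3/6)(3/6)(3/6) = 1/16; P(data | bowl B) = (2/4)(2/4)(2/4)(2/4) = 1/16.
Weighting by the prior gives 2/5 · 1/16 = 1/40, 3/5 · 1/16 = 3/80; these sum to 1/16.
Normalising, the posterior is P(bowl A | data) = 2/5, P(bowl B | data) = 3/5.
So P(blue next | data) = Σ P(blue next | H) P(H | data) = (1/2)(2/5) + (1/2)(3/5) = 1/2.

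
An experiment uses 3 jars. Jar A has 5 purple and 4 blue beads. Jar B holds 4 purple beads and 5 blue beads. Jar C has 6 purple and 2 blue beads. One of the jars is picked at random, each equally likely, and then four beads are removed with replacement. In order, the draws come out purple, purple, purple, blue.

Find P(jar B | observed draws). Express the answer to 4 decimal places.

0.2116

The likelihood of the observed sequence under each hypothesis: P(data | jar A) = (5/9)(5/9)(5/9)(4/9) = 0.076208; P(data | jar B) = (4/9)(4/9)(4/9)(5/9) = 0.048773; P(data | jar C) = (6/8)(6/8)(6/8)(2/8) = 0.10547.
Multiplying each by its prior: 1/3 · 0.076208 = 0.025403, 1/3 · 0.048773 = 0.016258, 1/3 · 0.10547 = 0.035156; with total 0.076817.
So P(jar B | data) = (0.016258) / (0.076817) = 0.21164.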